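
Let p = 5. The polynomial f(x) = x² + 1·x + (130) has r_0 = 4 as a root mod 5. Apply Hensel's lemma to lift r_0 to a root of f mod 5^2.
r_1 = 4 (mod 25)

Hensel: r_{i+1} = r_i − f(r_i)·(f′(r_i))^{-1} mod 5^{i+2}, f′(x) = 2x + 1. Iterate:
  r_0 = 4 (mod 5)
  r_1 = 4 (mod 25)
Final: r = 4 satisfies f(r) ≡ 0 mod 5^2.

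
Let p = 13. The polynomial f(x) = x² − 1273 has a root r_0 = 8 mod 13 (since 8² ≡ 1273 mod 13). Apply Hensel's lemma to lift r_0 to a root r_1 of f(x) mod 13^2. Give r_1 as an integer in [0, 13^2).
r_1 = 73 (mod 169)

Hensel's recurrence: r_{i+1} = r_i − f(r_i)·(f′(r_i))^{-1} mod 13^{i+2}, with f′(x) = 2x. Iterate:
  r_0 = 8 (mod 13)
  r_1 = 73 (mod 169)
Final: r_1 = 73, and one checks f(r_1) ≡ 0 mod 13^2.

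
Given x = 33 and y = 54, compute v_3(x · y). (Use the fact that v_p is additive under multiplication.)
v_3(1782) = 4

v_p(x) = 1 (factor: 33 = 3^1 · 11); v_p(y) = 3 (factor: 54 = 3^3 · 2). Additivity: v_p(xy) = v_p(x) + v_p(y) = 1 + 3 = 4. (Direct check: xy = 1782 = 3^4 · (22).)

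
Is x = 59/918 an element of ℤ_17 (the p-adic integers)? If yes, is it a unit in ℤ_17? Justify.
x ∉ ℤ_17 (v_17(x) = -1 < 0)

ℤ_17 = {x ∈ ℚ_17 : v_17(x) ≥ 0} and ℤ_17^× = {x ∈ ℤ_17 : v_17(x) = 0}. Here v_17(59/918) = v_17(num) − v_17(den) = -1; compare against these criteria.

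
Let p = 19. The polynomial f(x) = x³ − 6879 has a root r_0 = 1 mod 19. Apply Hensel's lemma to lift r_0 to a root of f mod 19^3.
r_2 = 5302 (mod 6859)

Hensel: r_{i+1} = r_i − f(r_i)/f′(r_i) mod 19^{i+2}, where f′(x) = 3x². Iterate:
  r_0 = 1 (mod 19)
  r_1 = 248 (mod 361)
  r_2 = 5302 (mod 6859)
Final: r = 5302 with f(r) ≡ 0 mod 19^3.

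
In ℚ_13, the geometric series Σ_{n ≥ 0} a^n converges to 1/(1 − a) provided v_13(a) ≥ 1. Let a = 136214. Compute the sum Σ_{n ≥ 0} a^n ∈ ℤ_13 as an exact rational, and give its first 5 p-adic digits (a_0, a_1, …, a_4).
Σ a^n = 1/(1 − a) = -1/136213;  first 5 digits = (1, 0, 0, 10, 4)

v_13(a) = 3 ≥ 1, so the series converges in ℤ_13 to 1/(1 − a) = 1/(1 − 136214) = -1/136213. Expand this rational in ℤ_13: compute digits iteratively via d_i = x_i mod 13, x_{i+1} = (x_i − d_i)/13. The first 5 digits are (1, 0, 0, 10, 4).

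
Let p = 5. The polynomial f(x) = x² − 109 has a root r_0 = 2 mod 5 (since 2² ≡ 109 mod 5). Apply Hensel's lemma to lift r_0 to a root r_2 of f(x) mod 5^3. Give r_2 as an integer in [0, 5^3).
r_2 = 22 (mod 125)

Hensel's recurrence: r_{i+1} = r_i − f(r_i)·(f′(r_i))^{-1} mod 5^{i+2}, with f′(x) = 2x. Iterate:
  r_0 = 2 (mod 5)
  r_1 = 22 (mod 25)
  r_2 = 22 (mod 125)
Final: r_2 = 22, and one checks f(r_2) ≡ 0 mod 5^3.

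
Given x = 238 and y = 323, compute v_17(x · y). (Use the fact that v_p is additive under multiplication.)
v_17(76874) = 2

v_p(x) = 1 (factor: 238 = 17^1 · 14); v_p(y) = 1 (factor: 323 = 17^1 · 19). Additivity: v_p(xy) = v_p(x) + v_p(y) = 1 + 1 = 2. (Direct check: xy = 76874 = 17^2 · (266).)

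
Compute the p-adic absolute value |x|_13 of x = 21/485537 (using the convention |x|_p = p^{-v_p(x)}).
|21/485537|_13 = 28561

Step 1 — compute v_13(x) by factoring powers of 13 out of the numerator and denominator: v_13(21/485537) = -4. Step 2 — apply |x|_p = p^{-v_p(x)} = 13^{4} = 28561.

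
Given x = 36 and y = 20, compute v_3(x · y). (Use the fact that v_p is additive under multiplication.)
v_3(720) = 2

v_p(x) = 2 (factor: 36 = 3^2 · 4); v_p(y) = 0 (factor: 20 = 3^0 · 20). Additivity: v_p(xy) = v_p(x) + v_p(y) = 2 + 0 = 2. (Direct check: xy = 720 = 3^2 · (80).)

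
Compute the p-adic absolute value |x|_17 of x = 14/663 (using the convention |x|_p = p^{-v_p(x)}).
|14/663|_17 = 17

Step 1 — compute v_17(x) by factoring powers of 17 out of the numerator and denominator: v_17(14/663) = -1. Step 2 — apply |x|_p = p^{-v_p(x)} = 17^{1} = 17.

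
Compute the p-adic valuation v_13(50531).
v_13(50531) = 3

v_13(n) is the largest exponent k such that 13^k divides n. Factor out: 50531 = 13^3 · 23. (Sign doesn't affect v_p.) So v_13(50531) = 3.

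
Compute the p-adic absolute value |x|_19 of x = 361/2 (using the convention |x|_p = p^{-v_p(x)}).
|361/2|_19 = 1/361

Step 1 — compute v_19(x) by factoring powers of 19 out of the numerator and denominator: v_19(361/2) = 2. Step 2 — apply |x|_p = p^{-v_p(x)} = 19^{-2} = 1/361.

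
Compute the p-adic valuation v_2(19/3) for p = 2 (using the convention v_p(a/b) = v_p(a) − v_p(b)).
v_2(19/3) = 0

Factor powers of 2 from the numerator and denominator of the reduced fraction: 19 = 2^0 · 19 and 3 = 2^0 · 3. Apply v_p(a/b) = v_p(a) − v_p(b): v_2(19/3) = 0 − 0 = 0.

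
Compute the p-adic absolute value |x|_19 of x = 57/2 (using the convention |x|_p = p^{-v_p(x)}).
|57/2|_19 = 1/19

Step 1 — compute v_19(x) by factoring powers of 19 out of the numerator and denominator: v_19(57/2) = 1. Step 2 — apply |x|_p = p^{-v_p(x)} = 19^{-1} = 1/19.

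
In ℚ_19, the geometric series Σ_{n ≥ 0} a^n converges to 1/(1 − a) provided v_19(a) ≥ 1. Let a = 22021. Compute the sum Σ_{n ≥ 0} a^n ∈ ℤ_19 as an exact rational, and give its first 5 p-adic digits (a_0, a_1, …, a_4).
Σ a^n = 1/(1 − a) = -1/22020;  first 5 digits = (1, 0, 4, 3, 16)

v_19(a) = 2 ≥ 1, so the series converges in ℤ_19 to 1/(1 − a) = 1/(1 − 22021) = -1/22020. Expand this rational in ℤ_19: compute digits iteratively via d_i = x_i mod 19, x_{i+1} = (x_i − d_i)/19. The first 5 digits are (1, 0, 4, 3, 16).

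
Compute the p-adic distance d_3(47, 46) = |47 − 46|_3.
d_3(47, 46) = 1

Step 1 — x − y = 47 − 46 = 1. Step 2 — v_3(1) = 0 (factor: 1 = (3^0 · 1); the sign does not affect v_p). Step 3 — |x − y|_3 = 3^{0} = 1.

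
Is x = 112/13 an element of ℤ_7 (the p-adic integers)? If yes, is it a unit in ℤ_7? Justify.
x ∈ ℤ_7 but not a unit; v_7(x) = 1 > 0

ℤ_7 = {x ∈ ℚ_7 : v_7(x) ≥ 0} and ℤ_7^× = {x ∈ ℤ_7 : v_7(x) = 0}. Here v_7(112/13) = v_7(num) − v_7(den) = 1; compare against these criteria.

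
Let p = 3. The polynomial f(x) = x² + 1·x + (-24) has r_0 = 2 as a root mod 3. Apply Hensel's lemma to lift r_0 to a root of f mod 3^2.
r_1 = 2 (mod 9)

Hensel: r_{i+1} = r_i − f(r_i)·(f′(r_i))^{-1} mod 3^{i+2}, f′(x) = 2x + 1. Iterate:
  r_0 = 2 (mod 3)
  r_1 = 2 (mod 9)
Final: r = 2 satisfies f(r) ≡ 0 mod 3^2.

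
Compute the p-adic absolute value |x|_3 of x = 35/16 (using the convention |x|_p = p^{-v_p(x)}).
|35/16|_3 = 1

Step 1 — compute v_3(x) by factoring powers of 3 out of the numerator and denominator: v_3(35/16) = 0. Step 2 — apply |x|_p = p^{-v_p(x)} = 3^{0} = 1.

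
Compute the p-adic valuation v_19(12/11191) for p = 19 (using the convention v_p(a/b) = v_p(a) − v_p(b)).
v_19(12/11191) = -2

Factor powers of 19 from the numerator and denominator of the reduced fraction: 12 = 19^0 · 12 and 11191 = 19^2 · 31. Apply v_p(a/b) = v_p(a) − v_p(b): v_19(12/11191) = 0 − 2 = -2.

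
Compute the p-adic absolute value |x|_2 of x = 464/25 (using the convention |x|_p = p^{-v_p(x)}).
|464/25|_2 = 1/16

Step 1 — compute v_2(x) by factoring powers of 2 out of the numerator and denominator: v_2(464/25) = 4. Step 2 — apply |x|_p = p^{-v_p(x)} = 2^{-4} = 1/16.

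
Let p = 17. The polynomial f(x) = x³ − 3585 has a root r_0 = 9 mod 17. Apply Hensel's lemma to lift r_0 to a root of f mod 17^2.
r_1 = 60 (mod 289)

Hensel: r_{i+1} = r_i − f(r_i)/f′(r_i) mod 17^{i+2}, where f′(x) = 3x². Iterate:
  r_0 = 9 (mod 17)
  r_1 = 60 (mod 289)
Final: r = 60 with f(r) ≡ 0 mod 17^2.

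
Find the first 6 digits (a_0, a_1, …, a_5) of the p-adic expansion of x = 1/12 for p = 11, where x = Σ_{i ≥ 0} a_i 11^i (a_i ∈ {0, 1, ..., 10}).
(a_0, …, a_5) = (1, 10, 0, 10, 0, 10)

v_11(1/12) = 0 (numerator and denominator both coprime to 11), so x ∈ ℤ_11^×. Compute digits iteratively via a_i = x_i mod 11, x_{i+1} = (x_i − a_i)/11, with x_0 = x:
  x_0 = 1/12;  a_0 = 1;  x_1 = (x_0 − 1)/11 = -1/12
  x_1 = -1/12;  a_1 = 10;  x_2 = (x_1 − 10)/11 = -11/12
  x_2 = -11/12;  a_2 = 0;  x_3 = (x_2 − 0)/11 = -1/12
  x_3 = -1/12;  a_3 = 10;  x_4 = (x_3 − 10)/11 = -11/12
  x_4 = -11/12;  a_4 = 0;  x_5 = (x_4 − 0)/11 = -1/12
  x_5 = -1/12;  a_5 = 10;  x_6 = (x_5 − 10)/11 = -11/12
Digits: (1, 10, 0, 10, 0, 10).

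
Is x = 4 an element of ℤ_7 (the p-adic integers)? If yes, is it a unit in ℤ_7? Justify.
x ∈ ℤ_7^× (unit); v_7(x) = 0

ℤ_7 = {x ∈ ℚ_7 : v_7(x) ≥ 0} and ℤ_7^× = {x ∈ ℤ_7 : v_7(x) = 0}. Here v_7(4) = v_7(num) − v_7(den) = 0; compare against these criteria.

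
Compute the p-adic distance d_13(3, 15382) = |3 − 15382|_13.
d_13(3, 15382) = 1/2197

Step 1 — x − y = 3 − 15382 = -15379. Step 2 — v_13(-15379) = 3 (factor: -15379 = −(13^3 · 7); the sign does not affect v_p). Step 3 — |x − y|_13 = 13^{-3} = 1/2197.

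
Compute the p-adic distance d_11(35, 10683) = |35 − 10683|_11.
d_11(35, 10683) = 1/1331

Step 1 — x − y = 35 − 10683 = -10648. Step 2 — v_11(-10648) = 3 (factor: -10648 = −(11^3 · 8); the sign does not affect v_p). Step 3 — |x − y|_11 = 11^{-3} = 1/1331.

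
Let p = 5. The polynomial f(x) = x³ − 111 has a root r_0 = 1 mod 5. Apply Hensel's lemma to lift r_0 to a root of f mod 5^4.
r_3 = 221 (mod 625)

Hensel: r_{i+1} = r_i − f(r_i)/f′(r_i) mod 5^{i+2}, where f′(x) = 3x². Iterate:
  r_0 = 1 (mod 5)
  r_1 = 21 (mod 25)
  r_2 = 96 (mod 125)
  r_3 = 221 (mod 625)
Final: r = 221 with f(r) ≡ 0 mod 5^4.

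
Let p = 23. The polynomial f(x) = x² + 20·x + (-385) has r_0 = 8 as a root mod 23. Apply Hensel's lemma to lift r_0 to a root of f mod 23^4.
r_3 = 87753 (mod 279841)

Hensel: r_{i+1} = r_i − f(r_i)·(f′(r_i))^{-1} mod 23^{i+2}, f′(x) = 2x + 20. Iterate:
  r_0 = 8 (mod 23)
  r_1 = 468 (mod 529)
  r_2 = 2584 (mod 12167)
  r_3 = 87753 (mod 279841)
Final: r = 87753 satisfies f(r) ≡ 0 mod 23^4.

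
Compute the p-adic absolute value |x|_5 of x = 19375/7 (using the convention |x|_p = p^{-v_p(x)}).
|19375/7|_5 = 1/625

Step 1 — compute v_5(x) by factoring powers of 5 out of the numerator and denominator: v_5(19375/7) = 4. Step 2 — apply |x|_p = p^{-v_p(x)} = 5^{-4} = 1/625.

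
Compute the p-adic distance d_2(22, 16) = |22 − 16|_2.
d_2(22, 16) = 1/2

Step 1 — x − y = 22 − 16 = 6. Step 2 — v_2(6) = 1 (factor: 6 = (2^1 · 3); the sign does not affect v_p). Step 3 — |x − y|_2 = 2^{-1} = 1/2.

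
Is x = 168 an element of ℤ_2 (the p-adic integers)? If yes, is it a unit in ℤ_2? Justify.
x ∈ ℤ_2 but not a unit; v_2(x) = 3 > 0

ℤ_2 = {x ∈ ℚ_2 : v_2(x) ≥ 0} and ℤ_2^× = {x ∈ ℤ_2 : v_2(x) = 0}. Here v_2(168) = v_2(num) − v_2(den) = 3; compare against these criteria.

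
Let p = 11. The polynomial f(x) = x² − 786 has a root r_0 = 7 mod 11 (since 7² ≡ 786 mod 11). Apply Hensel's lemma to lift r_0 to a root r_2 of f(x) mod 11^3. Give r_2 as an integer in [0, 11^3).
r_2 = 777 (mod 1331)

Hensel's recurrence: r_{i+1} = r_i − f(r_i)·(f′(r_i))^{-1} mod 11^{i+2}, with f′(x) = 2x. Iterate:
  r_0 = 7 (mod 11)
  r_1 = 51 (mod 121)
  r_2 = 777 (mod 1331)
Final: r_2 = 777, and one checks f(r_2) ≡ 0 mod 11^3.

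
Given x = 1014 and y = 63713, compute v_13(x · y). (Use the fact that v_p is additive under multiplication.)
v_13(64604982) = 5

v_p(x) = 2 (factor: 1014 = 13^2 · 6); v_p(y) = 3 (factor: 63713 = 13^3 · 29). Additivity: v_p(xy) = v_p(x) + v_p(y) = 2 + 3 = 5. (Direct check: xy = 64604982 = 13^5 · (174).)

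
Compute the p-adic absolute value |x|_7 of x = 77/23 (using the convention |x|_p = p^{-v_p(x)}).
|77/23|_7 = 1/7

Step 1 — compute v_7(x) by factoring powers of 7 out of the numerator and denominator: v_7(77/23) = 1. Step 2 — apply |x|_p = p^{-v_p(x)} = 7^{-1} = 1/7.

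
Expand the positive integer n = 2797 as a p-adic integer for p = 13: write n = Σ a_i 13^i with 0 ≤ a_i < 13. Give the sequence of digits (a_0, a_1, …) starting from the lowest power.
(a_0, a_1, …) = (2, 7, 3, 1)

Repeated division by 13 gives the digits low-to-high: 2797 = 2 + 7·13^1 + 3·13^2 + 1·13^3. Digit sequence: (2, 7, 3, 1).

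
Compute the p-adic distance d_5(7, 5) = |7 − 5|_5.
d_5(7, 5) = 1

Step 1 — x − y = 7 − 5 = 2. Step 2 — v_5(2) = 0 (factor: 2 = (5^0 · 2); the sign does not affect v_p). Step 3 — |x − y|_5 = 5^{0} = 1.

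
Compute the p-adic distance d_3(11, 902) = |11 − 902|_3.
d_3(11, 902) = 1/81

Step 1 — x − y = 11 − 902 = -891. Step 2 — v_3(-891) = 4 (factor: -891 = −(3^4 · 11); the sign does not affect v_p). Step 3 — |x − y|_3 = 3^{-4} = 1/81.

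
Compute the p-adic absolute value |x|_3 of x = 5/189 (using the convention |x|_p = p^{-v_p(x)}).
|5/189|_3 = 27

Step 1 — compute v_3(x) by factoring powers of 3 out of the numerator and denominator: v_3(5/189) = -3. Step 2 — apply |x|_p = p^{-v_p(x)} = 3^{3} = 27.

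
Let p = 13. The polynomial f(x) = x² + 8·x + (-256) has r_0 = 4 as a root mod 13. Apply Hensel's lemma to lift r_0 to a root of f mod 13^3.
r_2 = 693 (mod 2197)

Hensel: r_{i+1} = r_i − f(r_i)·(f′(r_i))^{-1} mod 13^{i+2}, f′(x) = 2x + 8. Iterate:
  r_0 = 4 (mod 13)
  r_1 = 17 (mod 169)
  r_2 = 693 (mod 2197)
Final: r = 693 satisfies f(r) ≡ 0 mod 13^3.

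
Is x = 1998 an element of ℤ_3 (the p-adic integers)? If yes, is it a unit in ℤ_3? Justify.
x ∈ ℤ_3 but not a unit; v_3(x) = 3 > 0

ℤ_3 = {x ∈ ℚ_3 : v_3(x) ≥ 0} and ℤ_3^× = {x ∈ ℤ_3 : v_3(x) = 0}. Here v_3(1998) = v_3(num) − v_3(den) = 3; compare against these criteria.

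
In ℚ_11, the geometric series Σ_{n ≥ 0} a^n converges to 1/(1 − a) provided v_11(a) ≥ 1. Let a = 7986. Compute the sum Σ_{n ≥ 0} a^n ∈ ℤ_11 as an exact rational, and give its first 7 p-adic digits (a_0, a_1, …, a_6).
Σ a^n = 1/(1 − a) = -1/7985;  first 7 digits = (1, 0, 0, 6, 0, 0, 3)

v_11(a) = 3 ≥ 1, so the series converges in ℤ_11 to 1/(1 − a) = 1/(1 − 7986) = -1/7985. Expand this rational in ℤ_11: compute digits iteratively via d_i = x_i mod 11, x_{i+1} = (x_i − d_i)/11. The first 7 digits are (1, 0, 0, 6, 0, 0, 3).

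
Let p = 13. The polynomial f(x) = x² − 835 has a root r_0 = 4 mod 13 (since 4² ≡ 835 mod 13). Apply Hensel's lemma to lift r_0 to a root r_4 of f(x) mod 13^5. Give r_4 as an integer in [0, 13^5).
r_4 = 227855 (mod 371293)

Hensel's recurrence: r_{i+1} = r_i − f(r_i)·(f′(r_i))^{-1} mod 13^{i+2}, with f′(x) = 2x. Iterate:
  r_0 = 4 (mod 13)
  r_1 = 43 (mod 169)
  r_2 = 1564 (mod 2197)
  r_3 = 27928 (mod 28561)
  r_4 = 227855 (mod 371293)
Final: r_4 = 227855, and one checks f(r_4) ≡ 0 mod 13^5.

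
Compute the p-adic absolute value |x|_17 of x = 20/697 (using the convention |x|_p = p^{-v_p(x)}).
|20/697|_17 = 17

Step 1 — compute v_17(x) by factoring powers of 17 out of the numerator and denominator: v_17(20/697) = -1. Step 2 — apply |x|_p = p^{-v_p(x)} = 17^{1} = 17.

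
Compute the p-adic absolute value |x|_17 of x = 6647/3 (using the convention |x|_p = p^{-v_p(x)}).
|6647/3|_17 = 1/289

Step 1 — compute v_17(x) by factoring powers of 17 out of the numerator and denominator: v_17(6647/3) = 2. Step 2 — apply |x|_p = p^{-v_p(x)} = 17^{-2} = 1/289.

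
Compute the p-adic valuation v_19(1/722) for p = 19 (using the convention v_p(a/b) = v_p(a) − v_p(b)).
v_19(1/722) = -2

Factor powers of 19 from the numerator and denominator of the reduced fraction: 1 = 19^0 · 1 and 722 = 19^2 · 2. Apply v_p(a/b) = v_p(a) − v_p(b): v_19(1/722) = 0 − 2 = -2.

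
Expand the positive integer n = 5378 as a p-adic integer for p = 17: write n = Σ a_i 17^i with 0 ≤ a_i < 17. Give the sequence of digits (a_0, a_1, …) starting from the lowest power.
(a_0, a_1, …) = (6, 10, 1, 1)

Repeated division by 17 gives the digits low-to-high: 5378 = 6 + 10·17^1 + 1·17^2 + 1·17^3. Digit sequence: (6, 10, 1, 1).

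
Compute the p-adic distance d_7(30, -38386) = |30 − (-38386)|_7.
d_7(30, -38386) = 1/2401

Step 1 — x − y = 30 − (-38386) = 38416. Step 2 — v_7(38416) = 4 (factor: 38416 = (7^4 · 16); the sign does not affect v_p). Step 3 — |x − y|_7 = 7^{-4} = 1/2401.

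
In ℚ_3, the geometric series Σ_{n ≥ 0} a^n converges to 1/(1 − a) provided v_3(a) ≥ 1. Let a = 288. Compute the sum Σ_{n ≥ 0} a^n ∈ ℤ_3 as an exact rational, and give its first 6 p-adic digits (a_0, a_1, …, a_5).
Σ a^n = 1/(1 − a) = -1/287;  first 6 digits = (1, 0, 2, 1, 1, 0)

v_3(a) = 2 ≥ 1, so the series converges in ℤ_3 to 1/(1 − a) = 1/(1 − 288) = -1/287. Expand this rational in ℤ_3: compute digits iteratively via d_i = x_i mod 3, x_{i+1} = (x_i − d_i)/3. The first 6 digits are (1, 0, 2, 1, 1, 0).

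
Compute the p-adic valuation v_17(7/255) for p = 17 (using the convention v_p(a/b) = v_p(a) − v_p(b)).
v_17(7/255) = -1

Factor powers of 17 from the numerator and denominator of the reduced fraction: 7 = 17^0 · 7 and 255 = 17^1 · 15. Apply v_p(a/b) = v_p(a) − v_p(b): v_17(7/255) = 0 − 1 = -1.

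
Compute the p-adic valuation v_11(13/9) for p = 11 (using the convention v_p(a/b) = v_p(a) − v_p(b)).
v_11(13/9) = 0

Factor powers of 11 from the numerator and denominator of the reduced fraction: 13 = 11^0 · 13 and 9 = 11^0 · 9. Apply v_p(a/b) = v_p(a) − v_p(b): v_11(13/9) = 0 − 0 = 0.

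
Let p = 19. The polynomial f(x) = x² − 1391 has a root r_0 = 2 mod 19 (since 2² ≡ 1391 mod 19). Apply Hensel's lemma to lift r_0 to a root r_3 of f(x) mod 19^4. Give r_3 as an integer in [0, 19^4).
r_3 = 10908 (mod 130321)

Hensel's recurrence: r_{i+1} = r_i − f(r_i)·(f′(r_i))^{-1} mod 19^{i+2}, with f′(x) = 2x. Iterate:
  r_0 = 2 (mod 19)
  r_1 = 78 (mod 361)
  r_2 = 4049 (mod 6859)
  r_3 = 10908 (mod 130321)
Final: r_3 = 10908, and one checks f(r_3) ≡ 0 mod 19^4.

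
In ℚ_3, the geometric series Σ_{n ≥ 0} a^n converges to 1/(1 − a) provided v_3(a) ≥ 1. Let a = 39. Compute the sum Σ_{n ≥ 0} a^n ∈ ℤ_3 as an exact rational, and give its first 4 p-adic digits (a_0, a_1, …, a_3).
Σ a^n = 1/(1 − a) = -1/38;  first 4 digits = (1, 1, 2, 1)

v_3(a) = 1 ≥ 1, so the series converges in ℤ_3 to 1/(1 − a) = 1/(1 − 39) = -1/38. Expand this rational in ℤ_3: compute digits iteratively via d_i = x_i mod 3, x_{i+1} = (x_i − d_i)/3. The first 4 digits are (1, 1, 2, 1).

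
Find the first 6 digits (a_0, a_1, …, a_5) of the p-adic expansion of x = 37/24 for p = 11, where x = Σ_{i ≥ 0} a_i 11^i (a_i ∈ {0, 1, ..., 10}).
(a_0, …, a_5) = (2, 5, 0, 5, 0, 5)

v_11(37/24) = 0 (numerator and denominator both coprime to 11), so x ∈ ℤ_11^×. Compute digits iteratively via a_i = x_i mod 11, x_{i+1} = (x_i − a_i)/11, with x_0 = x:
  x_0 = 37/24;  a_0 = 2;  x_1 = (x_0 − 2)/11 = -1/24
  x_1 = -1/24;  a_1 = 5;  x_2 = (x_1 − 5)/11 = -11/24
  x_2 = -11/24;  a_2 = 0;  x_3 = (x_2 − 0)/11 = -1/24
  x_3 = -1/24;  a_3 = 5;  x_4 = (x_3 − 5)/11 = -11/24
  x_4 = -11/24;  a_4 = 0;  x_5 = (x_4 − 0)/11 = -1/24
  x_5 = -1/24;  a_5 = 5;  x_6 = (x_5 − 5)/11 = -11/24
Digits: (2, 5, 0, 5, 0, 5).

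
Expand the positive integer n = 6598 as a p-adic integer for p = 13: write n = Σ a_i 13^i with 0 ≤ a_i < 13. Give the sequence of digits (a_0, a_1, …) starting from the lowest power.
(a_0, a_1, …) = (7, 0, 0, 3)

Repeated division by 13 gives the digits low-to-high: 6598 = 7 + 3·13^3. Digit sequence: (7, 0, 0, 3).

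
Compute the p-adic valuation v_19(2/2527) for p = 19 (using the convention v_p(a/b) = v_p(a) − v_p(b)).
v_19(2/2527) = -2

Factor powers of 19 from the numerator and denominator of the reduced fraction: 2 = 19^0 · 2 and 2527 = 19^2 · 7. Apply v_p(a/b) = v_p(a) − v_p(b): v_19(2/2527) = 0 − 2 = -2.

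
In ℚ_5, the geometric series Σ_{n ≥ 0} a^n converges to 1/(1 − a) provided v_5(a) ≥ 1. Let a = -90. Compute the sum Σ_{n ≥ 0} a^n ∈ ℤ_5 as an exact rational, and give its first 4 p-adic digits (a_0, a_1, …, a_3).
Σ a^n = 1/(1 − a) = 1/91;  first 4 digits = (1, 2, 0, 2)

v_5(a) = 1 ≥ 1, so the series converges in ℤ_5 to 1/(1 − a) = 1/(1 − (-90)) = 1/91. Expand this rational in ℤ_5: compute digits iteratively via d_i = x_i mod 5, x_{i+1} = (x_i − d_i)/5. The first 4 digits are (1, 2, 0, 2).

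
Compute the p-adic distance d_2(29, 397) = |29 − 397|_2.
d_2(29, 397) = 1/16

Step 1 — x − y = 29 − 397 = -368. Step 2 — v_2(-368) = 4 (factor: -368 = −(2^4 · 23); the sign does not affect v_p). Step 3 — |x − y|_2 = 2^{-4} = 1/16.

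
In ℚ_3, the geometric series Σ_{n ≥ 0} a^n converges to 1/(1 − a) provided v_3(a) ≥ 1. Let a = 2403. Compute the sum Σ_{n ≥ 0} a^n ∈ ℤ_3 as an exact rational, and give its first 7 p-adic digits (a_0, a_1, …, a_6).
Σ a^n = 1/(1 − a) = -1/2402;  first 7 digits = (1, 0, 0, 2, 2, 0, 1)

v_3(a) = 3 ≥ 1, so the series converges in ℤ_3 to 1/(1 − a) = 1/(1 − 2403) = -1/2402. Expand this rational in ℤ_3: compute digits iteratively via d_i = x_i mod 3, x_{i+1} = (x_i − d_i)/3. The first 7 digits are (1, 0, 0, 2, 2, 0, 1).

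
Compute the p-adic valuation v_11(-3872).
v_11(-3872) = 2

v_11(n) is the largest exponent k such that 11^k divides n. Factor out: -3872 = -11^2 · 32. (Sign doesn't affect v_p.) So v_11(-3872) = 2.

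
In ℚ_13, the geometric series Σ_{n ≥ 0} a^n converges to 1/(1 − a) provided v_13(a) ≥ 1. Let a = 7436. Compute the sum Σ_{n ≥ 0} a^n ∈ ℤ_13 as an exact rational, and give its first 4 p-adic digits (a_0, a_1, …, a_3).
Σ a^n = 1/(1 − a) = -1/7435;  first 4 digits = (1, 0, 5, 3)

v_13(a) = 2 ≥ 1, so the series converges in ℤ_13 to 1/(1 − a) = 1/(1 − 7436) = -1/7435. Expand this rational in ℤ_13: compute digits iteratively via d_i = x_i mod 13, x_{i+1} = (x_i − d_i)/13. The first 4 digits are (1, 0, 5, 3).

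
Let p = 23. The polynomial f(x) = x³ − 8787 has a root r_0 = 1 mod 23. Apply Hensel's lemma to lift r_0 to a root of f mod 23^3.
r_2 = 6280 (mod 12167)

Hensel: r_{i+1} = r_i − f(r_i)/f′(r_i) mod 23^{i+2}, where f′(x) = 3x². Iterate:
  r_0 = 1 (mod 23)
  r_1 = 461 (mod 529)
  r_2 = 6280 (mod 12167)
Final: r = 6280 with f(r) ≡ 0 mod 23^3.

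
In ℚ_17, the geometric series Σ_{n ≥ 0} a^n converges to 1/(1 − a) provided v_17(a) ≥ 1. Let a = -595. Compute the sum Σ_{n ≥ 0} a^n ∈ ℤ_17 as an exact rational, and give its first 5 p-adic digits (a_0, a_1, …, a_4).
Σ a^n = 1/(1 − a) = 1/596;  first 5 digits = (1, 16, 15, 2, 16)

v_17(a) = 1 ≥ 1, so the series converges in ℤ_17 to 1/(1 − a) = 1/(1 − (-595)) = 1/596. Expand this rational in ℤ_17: compute digits iteratively via d_i = x_i mod 17, x_{i+1} = (x_i − d_i)/17. The first 5 digits are (1, 16, 15, 2, 16).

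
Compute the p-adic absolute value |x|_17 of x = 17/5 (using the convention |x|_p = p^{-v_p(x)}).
|17/5|_17 = 1/17

Step 1 — compute v_17(x) by factoring powers of 17 out of the numerator and denominator: v_17(17/5) = 1. Step 2 — apply |x|_p = p^{-v_p(x)} = 17^{-1} = 1/17.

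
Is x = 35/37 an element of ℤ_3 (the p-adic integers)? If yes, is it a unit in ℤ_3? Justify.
x ∈ ℤ_3^× (unit); v_3(x) = 0

ℤ_3 = {x ∈ ℚ_3 : v_3(x) ≥ 0} and ℤ_3^× = {x ∈ ℤ_3 : v_3(x) = 0}. Here v_3(35/37) = v_3(num) − v_3(den) = 0; compare against these criteria.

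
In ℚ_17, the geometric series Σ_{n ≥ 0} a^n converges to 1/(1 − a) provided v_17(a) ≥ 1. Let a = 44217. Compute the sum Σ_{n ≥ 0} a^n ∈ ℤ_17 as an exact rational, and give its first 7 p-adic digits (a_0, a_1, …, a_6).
Σ a^n = 1/(1 − a) = -1/44216;  first 7 digits = (1, 0, 0, 9, 0, 0, 13)

v_17(a) = 3 ≥ 1, so the series converges in ℤ_17 to 1/(1 − a) = 1/(1 − 44217) = -1/44216. Expand this rational in ℤ_17: compute digits iteratively via d_i = x_i mod 17, x_{i+1} = (x_i − d_i)/17. The first 7 digits are (1, 0, 0, 9, 0, 0, 13).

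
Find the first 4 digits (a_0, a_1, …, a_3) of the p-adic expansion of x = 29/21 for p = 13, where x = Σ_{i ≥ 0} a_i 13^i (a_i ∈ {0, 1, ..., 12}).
(a_0, …, a_3) = (2, 8, 0, 8)

v_13(29/21) = 0 (numerator and denominator both coprime to 13), so x ∈ ℤ_13^×. Compute digits iteratively via a_i = x_i mod 13, x_{i+1} = (x_i − a_i)/13, with x_0 = x:
  x_0 = 29/21;  a_0 = 2;  x_1 = (x_0 − 2)/13 = -1/21
  x_1 = -1/21;  a_1 = 8;  x_2 = (x_1 − 8)/13 = -13/21
  x_2 = -13/21;  a_2 = 0;  x_3 = (x_2 − 0)/13 = -1/21
  x_3 = -1/21;  a_3 = 8;  x_4 = (x_3 − 8)/13 = -13/21
Digits: (2, 8, 0, 8).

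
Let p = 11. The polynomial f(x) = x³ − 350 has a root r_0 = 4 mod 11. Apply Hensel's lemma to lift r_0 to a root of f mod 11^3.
r_2 = 257 (mod 1331)

Hensel: r_{i+1} = r_i − f(r_i)/f′(r_i) mod 11^{i+2}, where f′(x) = 3x². Iterate:
  r_0 = 4 (mod 11)
  r_1 = 15 (mod 121)
  r_2 = 257 (mod 1331)
Final: r = 257 with f(r) ≡ 0 mod 11^3.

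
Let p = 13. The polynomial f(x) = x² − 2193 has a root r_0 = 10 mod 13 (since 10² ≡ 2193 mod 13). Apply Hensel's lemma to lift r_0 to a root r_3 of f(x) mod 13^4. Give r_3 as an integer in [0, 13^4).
r_3 = 4872 (mod 28561)

Hensel's recurrence: r_{i+1} = r_i − f(r_i)·(f′(r_i))^{-1} mod 13^{i+2}, with f′(x) = 2x. Iterate:
  r_0 = 10 (mod 13)
  r_1 = 140 (mod 169)
  r_2 = 478 (mod 2197)
  r_3 = 4872 (mod 28561)
Final: r_3 = 4872, and one checks f(r_3) ≡ 0 mod 13^4.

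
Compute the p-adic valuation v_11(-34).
v_11(-34) = 0

v_11(n) is the largest exponent k such that 11^k divides n. Factor out: -34 = -11^0 · 34. (Sign doesn't affect v_p.) So v_11(-34) = 0.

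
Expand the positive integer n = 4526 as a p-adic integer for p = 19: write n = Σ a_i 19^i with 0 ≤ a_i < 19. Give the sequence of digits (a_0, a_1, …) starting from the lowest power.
(a_0, a_1, …) = (4, 10, 12)

Repeated division by 19 gives the digits low-to-high: 4526 = 4 + 10·19^1 + 12·19^2. Digit sequence: (4, 10, 12).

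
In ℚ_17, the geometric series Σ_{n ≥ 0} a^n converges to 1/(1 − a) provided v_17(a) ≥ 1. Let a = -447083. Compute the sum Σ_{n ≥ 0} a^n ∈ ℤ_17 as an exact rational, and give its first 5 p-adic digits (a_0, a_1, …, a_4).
Σ a^n = 1/(1 − a) = 1/447084;  first 5 digits = (1, 0, 0, 11, 11)

v_17(a) = 3 ≥ 1, so the series converges in ℤ_17 to 1/(1 − a) = 1/(1 − (-447083)) = 1/447084. Expand this rational in ℤ_17: compute digits iteratively via d_i = x_i mod 17, x_{i+1} = (x_i − d_i)/17. The first 5 digits are (1, 0, 0, 11, 11).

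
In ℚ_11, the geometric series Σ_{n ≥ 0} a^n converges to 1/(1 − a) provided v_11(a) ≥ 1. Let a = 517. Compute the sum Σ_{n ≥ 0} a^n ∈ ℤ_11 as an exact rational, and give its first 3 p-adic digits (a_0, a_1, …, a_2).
Σ a^n = 1/(1 − a) = -1/516;  first 3 digits = (1, 3, 2)

v_11(a) = 1 ≥ 1, so the series converges in ℤ_11 to 1/(1 − a) = 1/(1 − 517) = -1/516. Expand this rational in ℤ_11: compute digits iteratively via d_i = x_i mod 11, x_{i+1} = (x_i − d_i)/11. The first 3 digits are (1, 3, 2).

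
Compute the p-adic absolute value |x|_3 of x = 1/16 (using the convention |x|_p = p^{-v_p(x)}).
|1/16|_3 = 1

Step 1 — compute v_3(x) by factoring powers of 3 out of the numerator and denominator: v_3(1/16) = 0. Step 2 — apply |x|_p = p^{-v_p(x)} = 3^{0} = 1.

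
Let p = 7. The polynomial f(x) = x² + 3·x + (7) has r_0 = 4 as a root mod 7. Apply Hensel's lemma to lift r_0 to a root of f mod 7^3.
r_2 = 179 (mod 343)

Hensel: r_{i+1} = r_i − f(r_i)·(f′(r_i))^{-1} mod 7^{i+2}, f′(x) = 2x + 3. Iterate:
  r_0 = 4 (mod 7)
  r_1 = 32 (mod 49)
  r_2 = 179 (mod 343)
Final: r = 179 satisfies f(r) ≡ 0 mod 7^3.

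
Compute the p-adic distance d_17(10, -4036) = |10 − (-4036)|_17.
d_17(10, -4036) = 1/289

Step 1 — x − y = 10 − (-4036) = 4046. Step 2 — v_17(4046) = 2 (factor: 4046 = (17^2 · 14); the sign does not affect v_p). Step 3 — |x − y|_17 = 17^{-2} = 1/289.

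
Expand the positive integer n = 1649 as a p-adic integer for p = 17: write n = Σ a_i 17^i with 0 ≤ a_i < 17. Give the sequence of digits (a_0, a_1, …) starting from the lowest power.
(a_0, a_1, …) = (0, 12, 5)

Repeated division by 17 gives the digits low-to-high: 1649 = 12·17^1 + 5·17^2. Digit sequence: (0, 12, 5).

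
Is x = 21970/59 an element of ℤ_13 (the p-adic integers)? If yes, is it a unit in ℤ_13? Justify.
x ∈ ℤ_13 but not a unit; v_13(x) = 3 > 0

ℤ_13 = {x ∈ ℚ_13 : v_13(x) ≥ 0} and ℤ_13^× = {x ∈ ℤ_13 : v_13(x) = 0}. Here v_13(21970/59) = v_13(num) − v_13(den) = 3; compare against these criteria.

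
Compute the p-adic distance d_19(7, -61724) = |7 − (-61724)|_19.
d_19(7, -61724) = 1/6859

Step 1 — x − y = 7 − (-61724) = 61731. Step 2 — v_19(61731) = 3 (factor: 61731 = (19^3 · 9); the sign does not affect v_p). Step 3 — |x − y|_19 = 19^{-3} = 1/6859.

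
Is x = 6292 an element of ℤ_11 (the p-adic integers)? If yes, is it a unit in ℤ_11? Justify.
x ∈ ℤ_11 but not a unit; v_11(x) = 2 > 0

ℤ_11 = {x ∈ ℚ_11 : v_11(x) ≥ 0} and ℤ_11^× = {x ∈ ℤ_11 : v_11(x) = 0}. Here v_11(6292) = v_11(num) − v_11(den) = 2; compare against these criteria.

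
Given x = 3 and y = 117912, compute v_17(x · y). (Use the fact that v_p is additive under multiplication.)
v_17(353736) = 3

v_p(x) = 0 (factor: 3 = 17^0 · 3); v_p(y) = 3 (factor: 117912 = 17^3 · 24). Additivity: v_p(xy) = v_p(x) + v_p(y) = 0 + 3 = 3. (Direct check: xy = 353736 = 17^3 · (72).)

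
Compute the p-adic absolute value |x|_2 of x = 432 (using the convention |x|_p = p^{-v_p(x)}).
|432|_2 = 1/16

Step 1 — compute v_2(x) by factoring powers of 2 out of the numerator and denominator: v_2(432) = 4. Step 2 — apply |x|_p = p^{-v_p(x)} = 2^{-4} = 1/16.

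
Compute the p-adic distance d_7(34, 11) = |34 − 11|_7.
d_7(34, 11) = 1

Step 1 — x − y = 34 − 11 = 23. Step 2 — v_7(23) = 0 (factor: 23 = (7^0 · 23); the sign does not affect v_p). Step 3 — |x − y|_7 = 7^{0} = 1.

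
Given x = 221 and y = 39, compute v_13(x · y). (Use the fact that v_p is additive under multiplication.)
v_13(8619) = 2

v_p(x) = 1 (factor: 221 = 13^1 · 17); v_p(y) = 1 (factor: 39 = 13^1 · 3). Additivity: v_p(xy) = v_p(x) + v_p(y) = 1 + 1 = 2. (Direct check: xy = 8619 = 13^2 · (51).)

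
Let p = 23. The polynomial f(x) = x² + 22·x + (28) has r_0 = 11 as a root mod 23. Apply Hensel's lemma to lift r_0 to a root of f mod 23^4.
r_3 = 232173 (mod 279841)

Hensel: r_{i+1} = r_i − f(r_i)·(f′(r_i))^{-1} mod 23^{i+2}, f′(x) = 2x + 22. Iterate:
  r_0 = 11 (mod 23)
  r_1 = 471 (mod 529)
  r_2 = 1000 (mod 12167)
  r_3 = 232173 (mod 279841)
Final: r = 232173 satisfies f(r) ≡ 0 mod 23^4.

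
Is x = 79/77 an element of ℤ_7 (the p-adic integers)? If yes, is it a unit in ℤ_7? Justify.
x ∉ ℤ_7 (v_7(x) = -1 < 0)

ℤ_7 = {x ∈ ℚ_7 : v_7(x) ≥ 0} and ℤ_7^× = {x ∈ ℤ_7 : v_7(x) = 0}. Here v_7(79/77) = v_7(num) − v_7(den) = -1; compare against these criteria.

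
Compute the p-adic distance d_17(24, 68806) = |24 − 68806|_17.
d_17(24, 68806) = 1/4913

Step 1 — x − y = 24 − 68806 = -68782. Step 2 — v_17(-68782) = 3 (factor: -68782 = −(17^3 · 14); the sign does not affect v_p). Step 3 — |x − y|_17 = 17^{-3} = 1/4913.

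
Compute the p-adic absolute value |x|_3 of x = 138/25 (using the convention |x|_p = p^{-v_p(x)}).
|138/25|_3 = 1/3

Step 1 — compute v_3(x) by factoring powers of 3 out of the numerator and denominator: v_3(138/25) = 1. Step 2 — apply |x|_p = p^{-v_p(x)} = 3^{-1} = 1/3.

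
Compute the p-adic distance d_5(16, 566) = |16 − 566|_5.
d_5(16, 566) = 1/25

Step 1 — x − y = 16 − 566 = -550. Step 2 — v_5(-550) = 2 (factor: -550 = −(5^2 · 22); the sign does not affect v_p). Step 3 — |x − y|_5 = 5^{-2} = 1/25.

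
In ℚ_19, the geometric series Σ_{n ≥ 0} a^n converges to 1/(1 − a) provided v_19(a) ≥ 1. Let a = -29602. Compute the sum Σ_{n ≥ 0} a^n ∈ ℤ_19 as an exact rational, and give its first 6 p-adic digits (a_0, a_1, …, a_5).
Σ a^n = 1/(1 − a) = 1/29603;  first 6 digits = (1, 0, 13, 14, 16, 11)

v_19(a) = 2 ≥ 1, so the series converges in ℤ_19 to 1/(1 − a) = 1/(1 − (-29602)) = 1/29603. Expand this rational in ℤ_19: compute digits iteratively via d_i = x_i mod 19, x_{i+1} = (x_i − d_i)/19. The first 6 digits are (1, 0, 13, 14, 16, 11).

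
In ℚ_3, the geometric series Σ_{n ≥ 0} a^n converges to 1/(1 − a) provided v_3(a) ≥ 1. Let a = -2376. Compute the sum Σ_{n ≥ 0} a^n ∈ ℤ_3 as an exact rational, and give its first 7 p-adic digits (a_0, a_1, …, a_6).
Σ a^n = 1/(1 − a) = 1/2377;  first 7 digits = (1, 0, 0, 2, 0, 2, 0)

v_3(a) = 3 ≥ 1, so the series converges in ℤ_3 to 1/(1 − a) = 1/(1 − (-2376)) = 1/2377. Expand this rational in ℤ_3: compute digits iteratively via d_i = x_i mod 3, x_{i+1} = (x_i − d_i)/3. The first 7 digits are (1, 0, 0, 2, 0, 2, 0).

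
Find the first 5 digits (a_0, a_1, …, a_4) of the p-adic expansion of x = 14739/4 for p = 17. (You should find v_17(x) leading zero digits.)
(a_0, …, a_4) = (0, 0, 0, 5, 4)

v_17(14739/4) = 3, so a_0 = ... = a_2 = 0. Factor out: x = 17^3 · u with u = 3/4 a unit in ℤ_17. Expand u iteratively via a_{v+i} = u_i mod 17, u_{i+1} = (u_i − a_{v+i})/17:
  u_0 = 3/4;  a_3 = 5;  u_1 = (u_0 − 5)/17 = -1/4
  u_1 = -1/4;  a_4 = 4;  u_2 = (u_1 − 4)/17 = -1/4
Digits: (0, 0, 0, 5, 4).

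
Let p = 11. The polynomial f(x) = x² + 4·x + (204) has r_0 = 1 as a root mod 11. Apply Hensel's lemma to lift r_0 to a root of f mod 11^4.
r_3 = 10110 (mod 14641)

Hensel: r_{i+1} = r_i − f(r_i)·(f′(r_i))^{-1} mod 11^{i+2}, f′(x) = 2x + 4. Iterate:
  r_0 = 1 (mod 11)
  r_1 = 67 (mod 121)
  r_2 = 793 (mod 1331)
  r_3 = 10110 (mod 14641)
Final: r = 10110 satisfies f(r) ≡ 0 mod 11^4.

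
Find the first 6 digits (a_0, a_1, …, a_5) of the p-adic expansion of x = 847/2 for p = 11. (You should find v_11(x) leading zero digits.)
(a_0, …, a_5) = (0, 0, 9, 5, 5, 5)

v_11(847/2) = 2, so a_0 = ... = a_1 = 0. Factor out: x = 11^2 · u with u = 7/2 a unit in ℤ_11. Expand u iteratively via a_{v+i} = u_i mod 11, u_{i+1} = (u_i − a_{v+i})/11:
  u_0 = 7/2;  a_2 = 9;  u_1 = (u_0 − 9)/11 = -1/2
  u_1 = -1/2;  a_3 = 5;  u_2 = (u_1 − 5)/11 = -1/2
  u_2 = -1/2;  a_4 = 5;  u_3 = (u_2 − 5)/11 = -1/2
  u_3 = -1/2;  a_5 = 5;  u_4 = (u_3 − 5)/11 = -1/2
Digits: (0, 0, 9, 5, 5, 5).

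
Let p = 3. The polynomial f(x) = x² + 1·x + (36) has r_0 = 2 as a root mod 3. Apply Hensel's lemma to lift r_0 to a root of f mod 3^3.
r_2 = 8 (mod 27)

Hensel: r_{i+1} = r_i − f(r_i)·(f′(r_i))^{-1} mod 3^{i+2}, f′(x) = 2x + 1. Iterate:
  r_0 = 2 (mod 3)
  r_1 = 8 (mod 9)
  r_2 = 8 (mod 27)
Final: r = 8 satisfies f(r) ≡ 0 mod 3^3.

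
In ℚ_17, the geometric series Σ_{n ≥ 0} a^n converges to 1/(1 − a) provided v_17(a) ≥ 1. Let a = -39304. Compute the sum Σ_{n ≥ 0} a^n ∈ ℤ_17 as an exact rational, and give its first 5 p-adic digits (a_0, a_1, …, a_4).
Σ a^n = 1/(1 − a) = 1/39305;  first 5 digits = (1, 0, 0, 9, 16)

v_17(a) = 3 ≥ 1, so the series converges in ℤ_17 to 1/(1 − a) = 1/(1 − (-39304)) = 1/39305. Expand this rational in ℤ_17: compute digits iteratively via d_i = x_i mod 17, x_{i+1} = (x_i − d_i)/17. The first 5 digits are (1, 0, 0, 9, 16).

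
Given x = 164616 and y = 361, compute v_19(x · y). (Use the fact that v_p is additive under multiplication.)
v_19(59426376) = 5

v_p(x) = 3 (factor: 164616 = 19^3 · 24); v_p(y) = 2 (factor: 361 = 19^2 · 1). Additivity: v_p(xy) = v_p(x) + v_p(y) = 3 + 2 = 5. (Direct check: xy = 59426376 = 19^5 · (24).)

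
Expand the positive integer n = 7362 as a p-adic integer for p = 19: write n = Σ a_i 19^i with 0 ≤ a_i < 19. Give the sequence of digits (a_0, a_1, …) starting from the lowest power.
(a_0, a_1, …) = (9, 7, 1, 1)

Repeated division by 19 gives the digits low-to-high: 7362 = 9 + 7·19^1 + 1·19^2 + 1·19^3. Digit sequence: (9, 7, 1, 1).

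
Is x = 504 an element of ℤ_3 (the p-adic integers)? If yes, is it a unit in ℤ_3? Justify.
x ∈ ℤ_3 but not a unit; v_3(x) = 2 > 0

ℤ_3 = {x ∈ ℚ_3 : v_3(x) ≥ 0} and ℤ_3^× = {x ∈ ℤ_3 : v_3(x) = 0}. Here v_3(504) = v_3(num) − v_3(den) = 2; compare against these criteria.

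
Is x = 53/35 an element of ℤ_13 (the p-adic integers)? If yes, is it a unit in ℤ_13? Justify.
x ∈ ℤ_13^× (unit); v_13(x) = 0

ℤ_13 = {x ∈ ℚ_13 : v_13(x) ≥ 0} and ℤ_13^× = {x ∈ ℤ_13 : v_13(x) = 0}. Here v_13(53/35) = v_13(num) − v_13(den) = 0; compare against these criteria.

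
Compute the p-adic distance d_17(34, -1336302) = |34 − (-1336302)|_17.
d_17(34, -1336302) = 1/83521

Step 1 — x − y = 34 − (-1336302) = 1336336. Step 2 — v_17(1336336) = 4 (factor: 1336336 = (17^4 · 16); the sign does not affect v_p). Step 3 — |x − y|_17 = 17^{-4} = 1/83521.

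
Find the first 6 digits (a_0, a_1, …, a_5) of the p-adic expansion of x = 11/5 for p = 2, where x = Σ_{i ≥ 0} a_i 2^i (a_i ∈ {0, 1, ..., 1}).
(a_0, …, a_5) = (1, 1, 1, 1, 0, 0)

v_2(11/5) = 0 (numerator and denominator both coprime to 2), so x ∈ ℤ_2^×. Compute digits iteratively via a_i = x_i mod 2, x_{i+1} = (x_i − a_i)/2, with x_0 = x:
  x_0 = 11/5;  a_0 = 1;  x_1 = (x_0 − 1)/2 = 3/5
  x_1 = 3/5;  a_1 = 1;  x_2 = (x_1 − 1)/2 = -1/5
  x_2 = -1/5;  a_2 = 1;  x_3 = (x_2 − 1)/2 = -3/5
  x_3 = -3/5;  a_3 = 1;  x_4 = (x_3 − 1)/2 = -4/5
  x_4 = -4/5;  a_4 = 0;  x_5 = (x_4 − 0)/2 = -2/5
  x_5 = -2/5;  a_5 = 0;  x_6 = (x_5 − 0)/2 = -1/5
Digits: (1, 1, 1, 1, 0, 0).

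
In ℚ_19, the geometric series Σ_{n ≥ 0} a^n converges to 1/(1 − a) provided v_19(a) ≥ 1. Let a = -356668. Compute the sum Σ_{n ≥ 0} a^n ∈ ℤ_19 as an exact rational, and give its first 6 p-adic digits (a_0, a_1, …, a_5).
Σ a^n = 1/(1 − a) = 1/356669;  first 6 digits = (1, 0, 0, 5, 16, 18)

v_19(a) = 3 ≥ 1, so the series converges in ℤ_19 to 1/(1 − a) = 1/(1 − (-356668)) = 1/356669. Expand this rational in ℤ_19: compute digits iteratively via d_i = x_i mod 19, x_{i+1} = (x_i − d_i)/19. The first 6 digits are (1, 0, 0, 5, 16, 18).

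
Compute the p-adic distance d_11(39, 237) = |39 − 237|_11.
d_11(39, 237) = 1/11

Step 1 — x − y = 39 − 237 = -198. Step 2 — v_11(-198) = 1 (factor: -198 = −(11^1 · 18); the sign does not affect v_p). Step 3 — |x − y|_11 = 11^{-1} = 1/11.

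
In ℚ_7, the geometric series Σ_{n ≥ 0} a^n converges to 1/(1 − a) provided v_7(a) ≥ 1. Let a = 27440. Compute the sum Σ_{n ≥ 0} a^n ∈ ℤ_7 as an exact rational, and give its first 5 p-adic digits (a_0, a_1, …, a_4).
Σ a^n = 1/(1 − a) = -1/27439;  first 5 digits = (1, 0, 0, 3, 4)

v_7(a) = 3 ≥ 1, so the series converges in ℤ_7 to 1/(1 − a) = 1/(1 − 27440) = -1/27439. Expand this rational in ℤ_7: compute digits iteratively via d_i = x_i mod 7, x_{i+1} = (x_i − d_i)/7. The first 5 digits are (1, 0, 0, 3, 4).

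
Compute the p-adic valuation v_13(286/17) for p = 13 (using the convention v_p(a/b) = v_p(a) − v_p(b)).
v_13(286/17) = 1

Factor powers of 13 from the numerator and denominator of the reduced fraction: 286 = 13^1 · 22 and 17 = 13^0 · 17. Apply v_p(a/b) = v_p(a) − v_p(b): v_13(286/17) = 1 − 0 = 1.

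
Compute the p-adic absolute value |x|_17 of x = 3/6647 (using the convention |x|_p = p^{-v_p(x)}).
|3/6647|_17 = 289

Step 1 — compute v_17(x) by factoring powers of 17 out of the numerator and denominator: v_17(3/6647) = -2. Step 2 — apply |x|_p = p^{-v_p(x)} = 17^{2} = 289.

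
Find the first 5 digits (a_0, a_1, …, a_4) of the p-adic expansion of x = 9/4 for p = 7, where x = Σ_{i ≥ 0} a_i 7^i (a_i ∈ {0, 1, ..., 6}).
(a_0, …, a_4) = (4, 5, 1, 5, 1)

v_7(9/4) = 0 (numerator and denominator both coprime to 7), so x ∈ ℤ_7^×. Compute digits iteratively via a_i = x_i mod 7, x_{i+1} = (x_i − a_i)/7, with x_0 = x:
  x_0 = 9/4;  a_0 = 4;  x_1 = (x_0 − 4)/7 = -1/4
  x_1 = -1/4;  a_1 = 5;  x_2 = (x_1 − 5)/7 = -3/4
  x_2 = -3/4;  a_2 = 1;  x_3 = (x_2 − 1)/7 = -1/4
  x_3 = -1/4;  a_3 = 5;  x_4 = (x_3 − 5)/7 = -3/4
  x_4 = -3/4;  a_4 = 1;  x_5 = (x_4 − 1)/7 = -1/4
Digits: (4, 5, 1, 5, 1).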